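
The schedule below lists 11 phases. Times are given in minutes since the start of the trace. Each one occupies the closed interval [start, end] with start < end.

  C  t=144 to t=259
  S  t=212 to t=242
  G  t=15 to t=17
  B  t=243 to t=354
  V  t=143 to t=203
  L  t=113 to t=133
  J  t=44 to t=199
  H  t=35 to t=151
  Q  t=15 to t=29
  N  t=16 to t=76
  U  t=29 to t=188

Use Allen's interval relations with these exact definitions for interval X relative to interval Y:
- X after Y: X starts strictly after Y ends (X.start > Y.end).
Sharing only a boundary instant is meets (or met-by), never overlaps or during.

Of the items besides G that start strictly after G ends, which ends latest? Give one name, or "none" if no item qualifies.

B

Target G = [t=15, t=17].
B [t=243, t=354] → after → candidate.
C [t=144, t=259] → after → candidate.
H [t=35, t=151] → after → candidate.
J [t=44, t=199] → after → candidate.
L [t=113, t=133] → after → candidate.
N [t=16, t=76] → overlapped-by → excluded.
Q [t=15, t=29] → started-by → excluded.
S [t=212, t=242] → after → candidate.
U [t=29, t=188] → after → candidate.
V [t=143, t=203] → after → candidate.
Among candidates, latest end is t=354 → B.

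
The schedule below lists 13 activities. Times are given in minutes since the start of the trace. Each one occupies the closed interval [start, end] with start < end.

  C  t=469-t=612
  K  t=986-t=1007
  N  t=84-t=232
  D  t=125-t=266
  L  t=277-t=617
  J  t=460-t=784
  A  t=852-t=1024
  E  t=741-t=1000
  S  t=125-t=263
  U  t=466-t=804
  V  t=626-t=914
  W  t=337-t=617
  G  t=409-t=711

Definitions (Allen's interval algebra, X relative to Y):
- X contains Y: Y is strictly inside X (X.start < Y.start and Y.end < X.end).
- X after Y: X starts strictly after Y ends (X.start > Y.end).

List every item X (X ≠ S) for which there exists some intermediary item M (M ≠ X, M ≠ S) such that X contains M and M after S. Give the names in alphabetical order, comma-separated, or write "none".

Target S = [t=125, t=263].
Intermediaries M with M after S: A, C, E, G, J, K, L, U, V, W.
Via A — items with X contains A: none.
Via C — items with X contains C: G, J, L, U, W.
Via E — items with X contains E: none.
Via G — items with X contains G: none.
Via J — items with X contains J: none.
Via K — items with X contains K: A.
Via L — items with X contains L: none.
Via U — items with X contains U: none.
Via V — items with X contains V: none.
Via W — items with X contains W: none.
Union: A, G, J, L, U, W.

A, G, J, L, U, W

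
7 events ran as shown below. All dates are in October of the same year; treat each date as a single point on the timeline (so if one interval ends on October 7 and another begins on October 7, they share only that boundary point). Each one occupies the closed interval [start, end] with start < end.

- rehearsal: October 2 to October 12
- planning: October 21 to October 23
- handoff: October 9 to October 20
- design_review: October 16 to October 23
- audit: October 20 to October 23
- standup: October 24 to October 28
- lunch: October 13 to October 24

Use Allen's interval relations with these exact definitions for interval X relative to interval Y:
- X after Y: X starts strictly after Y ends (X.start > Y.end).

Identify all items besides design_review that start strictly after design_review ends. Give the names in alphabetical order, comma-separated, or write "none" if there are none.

standup

Target design_review = [October 16, October 23].
audit [October 20, October 23] → finishes → no.
handoff [October 9, October 20] → overlaps → no.
lunch [October 13, October 24] → contains → no.
planning [October 21, October 23] → finishes → no.
rehearsal [October 2, October 12] → before → no.
standup [October 24, October 28] → after → yes.
Result: standup.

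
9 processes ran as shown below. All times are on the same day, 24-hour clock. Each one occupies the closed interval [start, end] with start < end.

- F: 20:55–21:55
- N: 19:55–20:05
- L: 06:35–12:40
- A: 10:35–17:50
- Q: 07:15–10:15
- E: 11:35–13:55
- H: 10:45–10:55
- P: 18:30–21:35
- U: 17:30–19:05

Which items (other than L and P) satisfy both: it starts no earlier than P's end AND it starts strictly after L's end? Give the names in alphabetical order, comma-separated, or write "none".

none

Conditions: its start is no earlier than P's end (X.start >= 21:35) AND its start is strictly after L's end (X.start > 12:40).
A: start 10:35 >= 21:35? ✗; start 10:35 > 12:40? ✗ → no.
E: start 11:35 >= 21:35? ✗; start 11:35 > 12:40? ✗ → no.
F: start 20:55 >= 21:35? ✗; start 20:55 > 12:40? ✓ → no.
H: start 10:45 >= 21:35? ✗; start 10:45 > 12:40? ✗ → no.
N: start 19:55 >= 21:35? ✗; start 19:55 > 12:40? ✓ → no.
Q: start 07:15 >= 21:35? ✗; start 07:15 > 12:40? ✗ → no.
U: start 17:30 >= 21:35? ✗; start 17:30 > 12:40? ✓ → no.
Result: none.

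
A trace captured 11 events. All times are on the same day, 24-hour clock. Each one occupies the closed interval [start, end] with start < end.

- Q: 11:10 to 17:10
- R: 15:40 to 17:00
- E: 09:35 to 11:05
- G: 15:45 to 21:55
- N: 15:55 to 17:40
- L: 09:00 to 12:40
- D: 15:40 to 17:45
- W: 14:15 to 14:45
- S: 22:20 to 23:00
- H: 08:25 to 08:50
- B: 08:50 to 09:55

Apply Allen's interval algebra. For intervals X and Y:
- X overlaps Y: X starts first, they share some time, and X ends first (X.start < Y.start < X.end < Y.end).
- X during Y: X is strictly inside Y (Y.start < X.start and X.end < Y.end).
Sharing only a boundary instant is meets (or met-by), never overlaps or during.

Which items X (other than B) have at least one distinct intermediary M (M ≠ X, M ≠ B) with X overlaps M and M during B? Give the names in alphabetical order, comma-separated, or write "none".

Target B = [08:50, 09:55].
Intermediaries M with M during B: none.
Union: none.

none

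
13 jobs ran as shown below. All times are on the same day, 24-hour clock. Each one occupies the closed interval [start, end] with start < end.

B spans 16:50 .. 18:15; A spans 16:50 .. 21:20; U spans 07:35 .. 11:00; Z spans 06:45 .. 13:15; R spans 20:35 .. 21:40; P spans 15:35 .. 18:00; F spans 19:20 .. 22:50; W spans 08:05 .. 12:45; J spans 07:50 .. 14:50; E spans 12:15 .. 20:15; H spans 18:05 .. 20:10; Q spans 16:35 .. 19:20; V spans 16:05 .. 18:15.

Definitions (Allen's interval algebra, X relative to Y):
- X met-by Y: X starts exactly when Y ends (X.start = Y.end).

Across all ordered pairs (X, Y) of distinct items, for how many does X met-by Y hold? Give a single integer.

Checking all 156 ordered pairs for relation 'met-by'; matching pairs in alphabetical order:
(F, Q): F met-by Q ✓
Count: 1.

1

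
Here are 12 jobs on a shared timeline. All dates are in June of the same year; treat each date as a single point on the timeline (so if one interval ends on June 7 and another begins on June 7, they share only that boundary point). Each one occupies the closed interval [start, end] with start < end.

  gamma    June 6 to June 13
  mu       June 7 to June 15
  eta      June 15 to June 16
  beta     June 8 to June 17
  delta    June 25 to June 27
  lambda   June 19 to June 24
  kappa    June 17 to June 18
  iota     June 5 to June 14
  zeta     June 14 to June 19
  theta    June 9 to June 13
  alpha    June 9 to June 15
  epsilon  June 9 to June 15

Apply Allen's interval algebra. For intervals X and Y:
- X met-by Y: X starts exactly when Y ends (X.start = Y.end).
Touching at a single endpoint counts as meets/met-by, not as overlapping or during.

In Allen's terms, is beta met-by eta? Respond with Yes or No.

beta = [June 8, June 17], eta = [June 15, June 16].
Actual relation of beta to eta: contains.
Asked whether 'met-by' holds → No.

No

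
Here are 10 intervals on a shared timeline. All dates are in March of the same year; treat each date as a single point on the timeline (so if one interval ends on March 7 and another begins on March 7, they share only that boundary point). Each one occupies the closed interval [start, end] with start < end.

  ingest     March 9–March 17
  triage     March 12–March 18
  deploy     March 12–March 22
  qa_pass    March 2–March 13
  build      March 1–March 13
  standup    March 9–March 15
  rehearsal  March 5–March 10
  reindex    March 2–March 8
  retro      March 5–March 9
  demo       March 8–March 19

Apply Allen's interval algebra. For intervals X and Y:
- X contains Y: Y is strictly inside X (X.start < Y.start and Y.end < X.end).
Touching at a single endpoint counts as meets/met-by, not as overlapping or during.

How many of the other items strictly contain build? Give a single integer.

Target build = [March 1, March 13].
demo [March 8, March 19] → overlapped-by → no.
deploy [March 12, March 22] → overlapped-by → no.
ingest [March 9, March 17] → overlapped-by → no.
qa_pass [March 2, March 13] → finishes → no.
rehearsal [March 5, March 10] → during → no.
reindex [March 2, March 8] → during → no.
retro [March 5, March 9] → during → no.
standup [March 9, March 15] → overlapped-by → no.
triage [March 12, March 18] → overlapped-by → no.
Total: 0.

0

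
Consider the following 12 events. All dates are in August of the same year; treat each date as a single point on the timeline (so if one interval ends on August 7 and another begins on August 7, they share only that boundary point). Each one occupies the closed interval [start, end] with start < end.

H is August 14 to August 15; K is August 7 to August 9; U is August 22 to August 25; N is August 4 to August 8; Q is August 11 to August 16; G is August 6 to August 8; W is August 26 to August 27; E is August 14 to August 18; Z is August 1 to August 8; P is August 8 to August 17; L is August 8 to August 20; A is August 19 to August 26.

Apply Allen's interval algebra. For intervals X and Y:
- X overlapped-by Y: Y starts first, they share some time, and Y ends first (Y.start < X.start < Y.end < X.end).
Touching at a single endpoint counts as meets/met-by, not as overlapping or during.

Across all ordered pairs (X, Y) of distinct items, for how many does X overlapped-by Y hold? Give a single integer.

Checking all 132 ordered pairs for relation 'overlapped-by'; matching pairs in alphabetical order:
(A, L): A overlapped-by L ✓
(E, P): E overlapped-by P ✓
(E, Q): E overlapped-by Q ✓
(K, G): K overlapped-by G ✓
(K, N): K overlapped-by N ✓
(K, Z): K overlapped-by Z ✓
(L, K): L overlapped-by K ✓
(P, K): P overlapped-by K ✓
Count: 8.

8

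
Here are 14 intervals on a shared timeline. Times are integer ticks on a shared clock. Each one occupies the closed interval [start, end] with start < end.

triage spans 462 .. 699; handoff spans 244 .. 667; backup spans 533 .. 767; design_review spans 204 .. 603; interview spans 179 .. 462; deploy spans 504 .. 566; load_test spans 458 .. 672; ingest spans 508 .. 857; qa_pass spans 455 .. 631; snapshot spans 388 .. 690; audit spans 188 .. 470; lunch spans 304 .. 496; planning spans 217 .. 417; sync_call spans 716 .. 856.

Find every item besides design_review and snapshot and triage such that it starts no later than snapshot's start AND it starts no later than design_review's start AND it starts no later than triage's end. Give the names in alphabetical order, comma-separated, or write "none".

Conditions: its start is no later than snapshot's start (X.start <= 388) AND its start is no later than design_review's start (X.start <= 204) AND its start is no later than triage's end (X.start <= 699).
audit: start 188 <= 388? ✓; start 188 <= 204? ✓; start 188 <= 699? ✓ → yes.
backup: start 533 <= 388? ✗; start 533 <= 204? ✗; start 533 <= 699? ✓ → no.
deploy: start 504 <= 388? ✗; start 504 <= 204? ✗; start 504 <= 699? ✓ → no.
handoff: start 244 <= 388? ✓; start 244 <= 204? ✗; start 244 <= 699? ✓ → no.
ingest: start 508 <= 388? ✗; start 508 <= 204? ✗; start 508 <= 699? ✓ → no.
interview: start 179 <= 388? ✓; start 179 <= 204? ✓; start 179 <= 699? ✓ → yes.
load_test: start 458 <= 388? ✗; start 458 <= 204? ✗; start 458 <= 699? ✓ → no.
lunch: start 304 <= 388? ✓; start 304 <= 204? ✗; start 304 <= 699? ✓ → no.
planning: start 217 <= 388? ✓; start 217 <= 204? ✗; start 217 <= 699? ✓ → no.
qa_pass: start 455 <= 388? ✗; start 455 <= 204? ✗; start 455 <= 699? ✓ → no.
sync_call: start 716 <= 388? ✗; start 716 <= 204? ✗; start 716 <= 699? ✗ → no.
Result: audit, interview.

audit, interview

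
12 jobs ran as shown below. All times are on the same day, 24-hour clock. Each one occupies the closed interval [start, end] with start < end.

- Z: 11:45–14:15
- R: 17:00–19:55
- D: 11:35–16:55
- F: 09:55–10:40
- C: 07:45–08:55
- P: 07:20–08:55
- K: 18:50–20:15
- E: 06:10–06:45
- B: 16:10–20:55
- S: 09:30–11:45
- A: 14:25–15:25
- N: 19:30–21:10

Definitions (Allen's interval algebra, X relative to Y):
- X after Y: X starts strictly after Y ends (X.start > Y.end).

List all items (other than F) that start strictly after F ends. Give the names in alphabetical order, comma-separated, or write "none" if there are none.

Target F = [09:55, 10:40].
A [14:25, 15:25] → after → yes.
B [16:10, 20:55] → after → yes.
C [07:45, 08:55] → before → no.
D [11:35, 16:55] → after → yes.
E [06:10, 06:45] → before → no.
K [18:50, 20:15] → after → yes.
N [19:30, 21:10] → after → yes.
P [07:20, 08:55] → before → no.
R [17:00, 19:55] → after → yes.
S [09:30, 11:45] → contains → no.
Z [11:45, 14:15] → after → yes.
Result: A, B, D, K, N, R, Z.

A, B, D, K, N, R, Z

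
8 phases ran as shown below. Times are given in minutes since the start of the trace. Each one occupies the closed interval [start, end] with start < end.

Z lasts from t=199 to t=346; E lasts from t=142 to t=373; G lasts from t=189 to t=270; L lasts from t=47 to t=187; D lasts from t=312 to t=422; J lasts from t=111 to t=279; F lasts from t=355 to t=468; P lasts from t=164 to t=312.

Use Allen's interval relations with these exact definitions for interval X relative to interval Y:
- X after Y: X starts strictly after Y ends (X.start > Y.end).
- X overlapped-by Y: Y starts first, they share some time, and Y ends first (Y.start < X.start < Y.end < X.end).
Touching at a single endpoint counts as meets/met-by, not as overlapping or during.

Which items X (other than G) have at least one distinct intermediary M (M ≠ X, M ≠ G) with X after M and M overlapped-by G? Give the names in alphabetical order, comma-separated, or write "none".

Target G = [t=189, t=270].
Intermediaries M with M overlapped-by G: Z.
Via Z — items with X after Z: F.
Union: F.

F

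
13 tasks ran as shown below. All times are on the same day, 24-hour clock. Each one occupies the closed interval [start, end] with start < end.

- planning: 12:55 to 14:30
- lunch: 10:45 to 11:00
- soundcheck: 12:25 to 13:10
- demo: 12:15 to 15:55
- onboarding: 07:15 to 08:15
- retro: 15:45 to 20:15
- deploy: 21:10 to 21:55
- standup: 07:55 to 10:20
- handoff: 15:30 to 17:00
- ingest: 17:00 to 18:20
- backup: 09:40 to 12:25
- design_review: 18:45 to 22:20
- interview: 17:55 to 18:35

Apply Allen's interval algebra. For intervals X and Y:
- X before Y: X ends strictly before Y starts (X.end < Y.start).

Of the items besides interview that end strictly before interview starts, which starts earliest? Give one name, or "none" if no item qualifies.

Target interview = [17:55, 18:35].
backup [09:40, 12:25] → before → candidate.
demo [12:15, 15:55] → before → candidate.
deploy [21:10, 21:55] → after → excluded.
design_review [18:45, 22:20] → after → excluded.
handoff [15:30, 17:00] → before → candidate.
ingest [17:00, 18:20] → overlaps → excluded.
lunch [10:45, 11:00] → before → candidate.
onboarding [07:15, 08:15] → before → candidate.
planning [12:55, 14:30] → before → candidate.
retro [15:45, 20:15] → contains → excluded.
soundcheck [12:25, 13:10] → before → candidate.
standup [07:55, 10:20] → before → candidate.
Among candidates, earliest start is 07:15 → onboarding.

onboarding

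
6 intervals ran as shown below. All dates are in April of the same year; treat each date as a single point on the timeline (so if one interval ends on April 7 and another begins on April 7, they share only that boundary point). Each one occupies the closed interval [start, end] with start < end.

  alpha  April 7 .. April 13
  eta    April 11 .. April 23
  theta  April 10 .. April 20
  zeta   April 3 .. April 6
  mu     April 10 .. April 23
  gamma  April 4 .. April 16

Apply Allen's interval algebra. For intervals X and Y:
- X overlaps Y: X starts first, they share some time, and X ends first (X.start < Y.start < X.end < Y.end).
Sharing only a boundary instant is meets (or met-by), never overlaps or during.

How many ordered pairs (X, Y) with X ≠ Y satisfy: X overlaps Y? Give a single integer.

Checking all 30 ordered pairs for relation 'overlaps'; matching pairs in alphabetical order:
(alpha, eta): alpha overlaps eta ✓
(alpha, mu): alpha overlaps mu ✓
(alpha, theta): alpha overlaps theta ✓
(gamma, eta): gamma overlaps eta ✓
(gamma, mu): gamma overlaps mu ✓
(gamma, theta): gamma overlaps theta ✓
(theta, eta): theta overlaps eta ✓
(zeta, gamma): zeta overlaps gamma ✓
Count: 8.

8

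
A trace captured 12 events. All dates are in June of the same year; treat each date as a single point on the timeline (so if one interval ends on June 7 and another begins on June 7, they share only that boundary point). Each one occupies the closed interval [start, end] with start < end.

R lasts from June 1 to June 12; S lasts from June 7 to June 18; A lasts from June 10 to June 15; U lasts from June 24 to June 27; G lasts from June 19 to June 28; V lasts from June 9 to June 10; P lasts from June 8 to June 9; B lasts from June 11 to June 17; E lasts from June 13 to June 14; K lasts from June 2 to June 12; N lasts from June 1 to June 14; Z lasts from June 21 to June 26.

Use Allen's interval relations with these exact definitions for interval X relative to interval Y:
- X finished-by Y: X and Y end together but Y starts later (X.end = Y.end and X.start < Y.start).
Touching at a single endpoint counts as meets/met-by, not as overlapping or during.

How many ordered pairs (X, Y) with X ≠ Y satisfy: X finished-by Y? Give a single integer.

Checking all 132 ordered pairs for relation 'finished-by'; matching pairs in alphabetical order:
(N, E): N finished-by E ✓
(R, K): R finished-by K ✓
Count: 2.

2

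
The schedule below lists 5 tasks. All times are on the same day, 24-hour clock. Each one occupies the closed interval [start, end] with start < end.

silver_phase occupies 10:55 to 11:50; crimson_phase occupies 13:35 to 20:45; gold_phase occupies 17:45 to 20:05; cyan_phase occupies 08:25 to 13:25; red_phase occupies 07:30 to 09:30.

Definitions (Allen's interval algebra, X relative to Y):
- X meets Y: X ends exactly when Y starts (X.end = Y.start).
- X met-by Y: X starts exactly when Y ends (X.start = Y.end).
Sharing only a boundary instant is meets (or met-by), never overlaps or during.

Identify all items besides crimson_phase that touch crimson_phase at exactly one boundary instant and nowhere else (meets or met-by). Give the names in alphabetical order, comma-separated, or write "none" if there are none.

none

Target crimson_phase = [13:35, 20:45].
cyan_phase [08:25, 13:25] → before → no.
gold_phase [17:45, 20:05] → during → no.
red_phase [07:30, 09:30] → before → no.
silver_phase [10:55, 11:50] → before → no.
Result: none.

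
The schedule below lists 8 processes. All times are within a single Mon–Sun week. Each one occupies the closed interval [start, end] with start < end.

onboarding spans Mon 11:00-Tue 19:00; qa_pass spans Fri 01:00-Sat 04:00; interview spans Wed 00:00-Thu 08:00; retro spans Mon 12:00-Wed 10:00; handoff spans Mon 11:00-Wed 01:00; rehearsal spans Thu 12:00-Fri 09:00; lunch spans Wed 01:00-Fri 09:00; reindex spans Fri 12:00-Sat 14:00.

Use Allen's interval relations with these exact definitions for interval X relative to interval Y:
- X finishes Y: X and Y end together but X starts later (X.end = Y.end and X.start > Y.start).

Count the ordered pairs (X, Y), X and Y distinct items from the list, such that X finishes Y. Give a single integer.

Checking all 56 ordered pairs for relation 'finishes'; matching pairs in alphabetical order:
(rehearsal, lunch): rehearsal finishes lunch ✓
Count: 1.

1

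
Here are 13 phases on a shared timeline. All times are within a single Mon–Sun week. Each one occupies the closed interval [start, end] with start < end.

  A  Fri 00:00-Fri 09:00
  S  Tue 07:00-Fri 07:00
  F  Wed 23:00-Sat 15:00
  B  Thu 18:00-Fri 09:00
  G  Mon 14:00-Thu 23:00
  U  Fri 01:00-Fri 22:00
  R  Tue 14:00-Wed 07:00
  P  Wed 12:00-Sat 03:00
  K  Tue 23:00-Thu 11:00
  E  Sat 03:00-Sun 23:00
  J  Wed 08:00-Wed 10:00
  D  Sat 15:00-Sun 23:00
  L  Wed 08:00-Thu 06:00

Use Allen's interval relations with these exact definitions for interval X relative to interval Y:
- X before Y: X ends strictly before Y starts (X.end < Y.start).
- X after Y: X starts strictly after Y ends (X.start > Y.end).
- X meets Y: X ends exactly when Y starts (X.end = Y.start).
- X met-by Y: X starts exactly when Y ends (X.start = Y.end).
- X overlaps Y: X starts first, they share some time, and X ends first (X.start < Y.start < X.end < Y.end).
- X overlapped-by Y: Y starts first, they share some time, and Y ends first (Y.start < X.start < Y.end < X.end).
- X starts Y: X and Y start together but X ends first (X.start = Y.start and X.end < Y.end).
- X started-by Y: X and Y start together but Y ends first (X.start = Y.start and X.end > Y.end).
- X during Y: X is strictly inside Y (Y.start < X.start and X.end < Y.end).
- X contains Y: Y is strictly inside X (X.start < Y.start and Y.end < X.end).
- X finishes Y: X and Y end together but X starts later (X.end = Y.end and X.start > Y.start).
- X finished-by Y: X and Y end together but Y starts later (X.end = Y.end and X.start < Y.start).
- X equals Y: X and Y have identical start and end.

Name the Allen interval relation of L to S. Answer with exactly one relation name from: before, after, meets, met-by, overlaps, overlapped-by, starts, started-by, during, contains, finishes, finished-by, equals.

L = [Wed 08:00, Thu 06:00]; S = [Tue 07:00, Fri 07:00].
Compare endpoints: L.start > S.start, L.start < S.end, L.end > S.start, L.end < S.end.
That pattern is 'during'.

during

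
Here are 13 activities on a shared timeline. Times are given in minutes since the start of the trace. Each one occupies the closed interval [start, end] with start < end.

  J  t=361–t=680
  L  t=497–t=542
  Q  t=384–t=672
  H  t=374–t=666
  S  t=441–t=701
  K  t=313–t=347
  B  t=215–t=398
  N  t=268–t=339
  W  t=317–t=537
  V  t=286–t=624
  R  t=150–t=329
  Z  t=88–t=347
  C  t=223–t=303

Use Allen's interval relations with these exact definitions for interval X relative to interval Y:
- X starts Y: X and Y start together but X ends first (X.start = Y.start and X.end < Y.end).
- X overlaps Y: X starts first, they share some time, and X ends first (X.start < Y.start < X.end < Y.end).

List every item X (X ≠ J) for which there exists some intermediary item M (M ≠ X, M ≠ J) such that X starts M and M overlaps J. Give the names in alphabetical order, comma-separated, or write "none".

Target J = [t=361, t=680].
Intermediaries M with M overlaps J: B, V, W.
Via B — items with X starts B: none.
Via V — items with X starts V: none.
Via W — items with X starts W: none.
Union: none.

none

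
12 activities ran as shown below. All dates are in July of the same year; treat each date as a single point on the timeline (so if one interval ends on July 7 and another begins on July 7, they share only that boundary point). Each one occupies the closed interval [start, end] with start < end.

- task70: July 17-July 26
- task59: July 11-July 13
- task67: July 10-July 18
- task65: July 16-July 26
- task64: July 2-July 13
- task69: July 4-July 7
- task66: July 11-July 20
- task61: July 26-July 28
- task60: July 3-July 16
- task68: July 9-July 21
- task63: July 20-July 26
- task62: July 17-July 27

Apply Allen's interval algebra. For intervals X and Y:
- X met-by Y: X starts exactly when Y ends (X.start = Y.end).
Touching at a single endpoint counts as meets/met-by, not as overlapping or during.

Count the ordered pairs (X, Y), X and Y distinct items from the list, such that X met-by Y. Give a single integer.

Checking all 132 ordered pairs for relation 'met-by'; matching pairs in alphabetical order:
(task61, task63): task61 met-by task63 ✓
(task61, task65): task61 met-by task65 ✓
(task61, task70): task61 met-by task70 ✓
(task63, task66): task63 met-by task66 ✓
(task65, task60): task65 met-by task60 ✓
Count: 5.

5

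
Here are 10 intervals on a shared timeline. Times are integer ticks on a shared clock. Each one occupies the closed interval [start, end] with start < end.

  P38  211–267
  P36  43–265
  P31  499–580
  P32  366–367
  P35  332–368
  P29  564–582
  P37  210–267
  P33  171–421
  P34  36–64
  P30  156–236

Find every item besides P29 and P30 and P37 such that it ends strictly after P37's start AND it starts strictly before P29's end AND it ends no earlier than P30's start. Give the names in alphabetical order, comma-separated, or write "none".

Conditions: its end is strictly after P37's start (X.end > 210) AND its start is strictly before P29's end (X.start < 582) AND its end is no earlier than P30's start (X.end >= 156).
P31: end 580 > 210? ✓; start 499 < 582? ✓; end 580 >= 156? ✓ → yes.
P32: end 367 > 210? ✓; start 366 < 582? ✓; end 367 >= 156? ✓ → yes.
P33: end 421 > 210? ✓; start 171 < 582? ✓; end 421 >= 156? ✓ → yes.
P34: end 64 > 210? ✗; start 36 < 582? ✓; end 64 >= 156? ✗ → no.
P35: end 368 > 210? ✓; start 332 < 582? ✓; end 368 >= 156? ✓ → yes.
P36: end 265 > 210? ✓; start 43 < 582? ✓; end 265 >= 156? ✓ → yes.
P38: end 267 > 210? ✓; start 211 < 582? ✓; end 267 >= 156? ✓ → yes.
Result: P31, P32, P33, P35, P36, P38.

P31, P32, P33, P35, P36, P38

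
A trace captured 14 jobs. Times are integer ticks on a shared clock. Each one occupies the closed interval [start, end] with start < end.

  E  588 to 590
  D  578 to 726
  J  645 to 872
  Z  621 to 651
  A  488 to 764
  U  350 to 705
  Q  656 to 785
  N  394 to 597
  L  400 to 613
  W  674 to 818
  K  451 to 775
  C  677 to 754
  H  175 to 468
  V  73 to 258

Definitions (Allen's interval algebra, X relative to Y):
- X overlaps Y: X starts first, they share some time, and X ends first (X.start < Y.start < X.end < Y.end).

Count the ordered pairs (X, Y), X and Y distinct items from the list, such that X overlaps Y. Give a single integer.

31

Checking all 182 ordered pairs for relation 'overlaps'; matching pairs in alphabetical order:
(A, J): A overlaps J ✓
(A, Q): A overlaps Q ✓
(A, W): A overlaps W ✓
(D, C): D overlaps C ✓
(D, J): D overlaps J ✓
(D, Q): D overlaps Q ✓
(D, W): D overlaps W ✓
(H, K): H overlaps K ✓
(H, L): H overlaps L ✓
(H, N): H overlaps N ✓
(H, U): H overlaps U ✓
(K, J): K overlaps J ✓
(K, Q): K overlaps Q ✓
(K, W): K overlaps W ✓
(L, A): L overlaps A ✓
(L, D): L overlaps D ✓
(L, K): L overlaps K ✓
(N, A): N overlaps A ✓
(N, D): N overlaps D ✓
(N, K): N overlaps K ✓
(N, L): N overlaps L ✓
(Q, W): Q overlaps W ✓
(U, A): U overlaps A ✓
(U, C): U overlaps C ✓
... plus 7 further pairs not listed.
Count: 31.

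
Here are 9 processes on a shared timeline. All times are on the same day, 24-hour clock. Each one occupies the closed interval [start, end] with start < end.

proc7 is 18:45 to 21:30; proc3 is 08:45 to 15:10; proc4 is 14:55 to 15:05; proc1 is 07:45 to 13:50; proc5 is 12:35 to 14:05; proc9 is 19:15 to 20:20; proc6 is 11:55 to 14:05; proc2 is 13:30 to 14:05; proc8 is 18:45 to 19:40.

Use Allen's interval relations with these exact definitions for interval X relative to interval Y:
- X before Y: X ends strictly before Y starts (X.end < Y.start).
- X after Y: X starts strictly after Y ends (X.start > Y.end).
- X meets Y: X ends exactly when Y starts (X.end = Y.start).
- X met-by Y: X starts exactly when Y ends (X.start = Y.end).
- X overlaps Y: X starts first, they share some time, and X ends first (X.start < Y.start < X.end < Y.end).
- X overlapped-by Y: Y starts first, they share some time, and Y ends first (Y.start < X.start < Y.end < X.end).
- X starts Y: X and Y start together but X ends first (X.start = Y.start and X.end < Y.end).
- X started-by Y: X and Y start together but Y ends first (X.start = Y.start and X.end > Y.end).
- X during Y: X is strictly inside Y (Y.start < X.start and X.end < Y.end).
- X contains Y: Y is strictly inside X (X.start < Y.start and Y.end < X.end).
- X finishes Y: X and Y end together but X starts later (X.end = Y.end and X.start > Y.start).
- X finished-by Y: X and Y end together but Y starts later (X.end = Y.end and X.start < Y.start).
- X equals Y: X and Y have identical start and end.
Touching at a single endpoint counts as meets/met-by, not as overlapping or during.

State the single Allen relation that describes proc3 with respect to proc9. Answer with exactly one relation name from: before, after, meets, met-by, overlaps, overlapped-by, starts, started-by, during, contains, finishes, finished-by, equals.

before

proc3 = [08:45, 15:10]; proc9 = [19:15, 20:20].
Compare endpoints: proc3.start < proc9.start, proc3.start < proc9.end, proc3.end < proc9.start, proc3.end < proc9.end.
That pattern is 'before'.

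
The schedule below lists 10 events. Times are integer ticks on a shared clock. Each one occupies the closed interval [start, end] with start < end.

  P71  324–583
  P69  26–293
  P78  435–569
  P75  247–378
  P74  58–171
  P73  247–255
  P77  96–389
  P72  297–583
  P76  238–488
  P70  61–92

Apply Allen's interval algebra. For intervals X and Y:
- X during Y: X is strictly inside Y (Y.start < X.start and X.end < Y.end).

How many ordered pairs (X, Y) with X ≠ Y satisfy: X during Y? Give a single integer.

10

Checking all 90 ordered pairs for relation 'during'; matching pairs in alphabetical order:
(P70, P69): P70 during P69 ✓
(P70, P74): P70 during P74 ✓
(P73, P69): P73 during P69 ✓
(P73, P76): P73 during P76 ✓
(P73, P77): P73 during P77 ✓
(P74, P69): P74 during P69 ✓
(P75, P76): P75 during P76 ✓
(P75, P77): P75 during P77 ✓
(P78, P71): P78 during P71 ✓
(P78, P72): P78 during P72 ✓
Count: 10.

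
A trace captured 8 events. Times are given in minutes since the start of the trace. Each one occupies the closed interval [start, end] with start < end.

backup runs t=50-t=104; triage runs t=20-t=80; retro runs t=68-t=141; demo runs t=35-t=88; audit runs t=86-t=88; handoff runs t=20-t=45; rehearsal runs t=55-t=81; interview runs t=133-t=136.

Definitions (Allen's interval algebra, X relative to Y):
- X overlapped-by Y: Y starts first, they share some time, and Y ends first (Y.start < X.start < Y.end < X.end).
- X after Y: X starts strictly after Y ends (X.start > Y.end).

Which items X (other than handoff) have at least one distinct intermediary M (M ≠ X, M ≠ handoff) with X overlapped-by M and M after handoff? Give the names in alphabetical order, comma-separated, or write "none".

retro

Target handoff = [t=20, t=45].
Intermediaries M with M after handoff: audit, backup, interview, rehearsal, retro.
Via audit — items with X overlapped-by audit: none.
Via backup — items with X overlapped-by backup: retro.
Via interview — items with X overlapped-by interview: none.
Via rehearsal — items with X overlapped-by rehearsal: retro.
Via retro — items with X overlapped-by retro: none.
Union: retro.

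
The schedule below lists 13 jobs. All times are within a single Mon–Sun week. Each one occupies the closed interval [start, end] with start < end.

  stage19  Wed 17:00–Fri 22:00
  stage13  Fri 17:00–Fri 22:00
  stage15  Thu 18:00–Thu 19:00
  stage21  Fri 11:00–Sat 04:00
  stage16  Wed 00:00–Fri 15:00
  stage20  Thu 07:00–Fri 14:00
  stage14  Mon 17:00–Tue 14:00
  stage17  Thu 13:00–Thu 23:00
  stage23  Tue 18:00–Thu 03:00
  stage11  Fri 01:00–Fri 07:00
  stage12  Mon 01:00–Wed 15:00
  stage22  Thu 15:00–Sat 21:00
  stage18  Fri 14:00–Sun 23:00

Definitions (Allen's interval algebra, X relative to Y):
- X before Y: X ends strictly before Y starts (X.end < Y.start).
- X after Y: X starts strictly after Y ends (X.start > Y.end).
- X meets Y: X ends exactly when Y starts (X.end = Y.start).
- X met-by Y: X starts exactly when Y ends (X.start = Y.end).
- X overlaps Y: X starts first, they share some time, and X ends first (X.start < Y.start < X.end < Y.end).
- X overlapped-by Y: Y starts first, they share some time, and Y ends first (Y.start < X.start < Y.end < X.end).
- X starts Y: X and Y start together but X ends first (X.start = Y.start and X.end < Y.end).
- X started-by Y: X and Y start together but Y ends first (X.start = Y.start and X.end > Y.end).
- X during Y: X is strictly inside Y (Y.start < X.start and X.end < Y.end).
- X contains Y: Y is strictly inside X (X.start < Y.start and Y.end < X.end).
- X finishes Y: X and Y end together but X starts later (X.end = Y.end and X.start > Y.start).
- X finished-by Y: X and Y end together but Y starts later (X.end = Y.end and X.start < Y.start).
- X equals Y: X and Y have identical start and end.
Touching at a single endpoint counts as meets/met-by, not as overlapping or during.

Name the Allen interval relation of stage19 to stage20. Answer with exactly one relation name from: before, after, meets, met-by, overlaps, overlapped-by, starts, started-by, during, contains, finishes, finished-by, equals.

contains

stage19 = [Wed 17:00, Fri 22:00]; stage20 = [Thu 07:00, Fri 14:00].
Compare endpoints: stage19.start < stage20.start, stage19.start < stage20.end, stage19.end > stage20.start, stage19.end > stage20.end.
That pattern is 'contains'.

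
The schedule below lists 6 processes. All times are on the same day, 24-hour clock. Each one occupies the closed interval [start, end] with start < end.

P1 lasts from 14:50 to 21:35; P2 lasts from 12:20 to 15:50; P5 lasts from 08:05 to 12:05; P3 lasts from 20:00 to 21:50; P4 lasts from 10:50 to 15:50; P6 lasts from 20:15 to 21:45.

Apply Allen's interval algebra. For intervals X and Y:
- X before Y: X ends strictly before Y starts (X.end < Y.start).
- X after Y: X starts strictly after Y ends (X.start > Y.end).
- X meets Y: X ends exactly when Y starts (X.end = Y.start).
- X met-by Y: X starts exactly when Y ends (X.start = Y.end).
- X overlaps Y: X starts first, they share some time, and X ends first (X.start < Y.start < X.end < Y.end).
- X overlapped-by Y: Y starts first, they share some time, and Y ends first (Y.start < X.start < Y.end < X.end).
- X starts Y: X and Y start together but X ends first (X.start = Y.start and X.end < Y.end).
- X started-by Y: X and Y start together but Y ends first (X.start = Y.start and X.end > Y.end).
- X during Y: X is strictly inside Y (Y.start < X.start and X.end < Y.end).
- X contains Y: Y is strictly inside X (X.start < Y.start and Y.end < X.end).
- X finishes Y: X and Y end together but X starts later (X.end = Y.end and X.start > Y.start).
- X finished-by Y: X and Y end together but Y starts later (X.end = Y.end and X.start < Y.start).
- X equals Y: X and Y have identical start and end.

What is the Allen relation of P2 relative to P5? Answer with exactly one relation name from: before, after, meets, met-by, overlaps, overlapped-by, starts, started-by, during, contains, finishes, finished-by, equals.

after

P2 = [12:20, 15:50]; P5 = [08:05, 12:05].
Compare endpoints: P2.start > P5.start, P2.start > P5.end, P2.end > P5.start, P2.end > P5.end.
That pattern is 'after'.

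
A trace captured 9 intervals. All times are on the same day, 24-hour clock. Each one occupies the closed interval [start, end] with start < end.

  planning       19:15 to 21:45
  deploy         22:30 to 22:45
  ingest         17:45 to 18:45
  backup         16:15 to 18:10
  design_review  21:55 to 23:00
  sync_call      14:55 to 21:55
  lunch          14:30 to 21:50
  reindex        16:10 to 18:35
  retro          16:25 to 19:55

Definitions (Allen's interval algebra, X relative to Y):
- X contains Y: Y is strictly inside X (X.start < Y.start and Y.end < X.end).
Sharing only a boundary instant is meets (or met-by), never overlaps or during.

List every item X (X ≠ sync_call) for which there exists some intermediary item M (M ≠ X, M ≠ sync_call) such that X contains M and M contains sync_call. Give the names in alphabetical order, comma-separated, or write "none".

Target sync_call = [14:55, 21:55].
Intermediaries M with M contains sync_call: none.
Union: none.

none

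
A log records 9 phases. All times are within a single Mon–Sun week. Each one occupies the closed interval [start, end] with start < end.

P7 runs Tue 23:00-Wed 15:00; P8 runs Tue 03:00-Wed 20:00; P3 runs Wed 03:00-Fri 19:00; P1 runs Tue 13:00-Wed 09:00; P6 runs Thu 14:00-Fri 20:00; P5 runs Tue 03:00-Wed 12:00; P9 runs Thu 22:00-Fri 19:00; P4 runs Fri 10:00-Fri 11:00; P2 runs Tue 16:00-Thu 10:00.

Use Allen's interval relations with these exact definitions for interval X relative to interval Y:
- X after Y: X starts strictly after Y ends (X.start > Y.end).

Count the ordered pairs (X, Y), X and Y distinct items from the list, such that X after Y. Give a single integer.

Checking all 72 ordered pairs for relation 'after'; matching pairs in alphabetical order:
(P4, P1): P4 after P1 ✓
(P4, P2): P4 after P2 ✓
(P4, P5): P4 after P5 ✓
(P4, P7): P4 after P7 ✓
(P4, P8): P4 after P8 ✓
(P6, P1): P6 after P1 ✓
(P6, P2): P6 after P2 ✓
(P6, P5): P6 after P5 ✓
(P6, P7): P6 after P7 ✓
(P6, P8): P6 after P8 ✓
(P9, P1): P9 after P1 ✓
(P9, P2): P9 after P2 ✓
(P9, P5): P9 after P5 ✓
(P9, P7): P9 after P7 ✓
(P9, P8): P9 after P8 ✓
Count: 15.

15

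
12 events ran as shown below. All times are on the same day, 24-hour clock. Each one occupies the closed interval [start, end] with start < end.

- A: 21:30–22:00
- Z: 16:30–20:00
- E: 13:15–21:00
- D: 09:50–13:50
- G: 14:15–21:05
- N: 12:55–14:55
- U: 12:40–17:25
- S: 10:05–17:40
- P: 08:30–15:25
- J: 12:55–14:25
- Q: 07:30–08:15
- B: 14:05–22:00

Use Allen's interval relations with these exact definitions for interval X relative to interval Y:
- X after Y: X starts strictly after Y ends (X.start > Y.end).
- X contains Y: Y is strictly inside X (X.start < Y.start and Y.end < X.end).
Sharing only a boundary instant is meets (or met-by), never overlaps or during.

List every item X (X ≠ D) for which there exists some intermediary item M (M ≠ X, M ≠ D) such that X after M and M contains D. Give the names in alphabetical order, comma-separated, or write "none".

A, Z

Target D = [09:50, 13:50].
Intermediaries M with M contains D: P.
Via P — items with X after P: A, Z.
Union: A, Z.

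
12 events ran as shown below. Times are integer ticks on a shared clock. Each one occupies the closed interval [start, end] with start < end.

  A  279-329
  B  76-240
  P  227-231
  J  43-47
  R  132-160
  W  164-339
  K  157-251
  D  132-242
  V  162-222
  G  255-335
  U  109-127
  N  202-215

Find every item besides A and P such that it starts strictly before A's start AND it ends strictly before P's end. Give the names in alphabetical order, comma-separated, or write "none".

Conditions: its start is strictly before A's start (X.start < 279) AND its end is strictly before P's end (X.end < 231).
B: start 76 < 279? ✓; end 240 < 231? ✗ → no.
D: start 132 < 279? ✓; end 242 < 231? ✗ → no.
G: start 255 < 279? ✓; end 335 < 231? ✗ → no.
J: start 43 < 279? ✓; end 47 < 231? ✓ → yes.
K: start 157 < 279? ✓; end 251 < 231? ✗ → no.
N: start 202 < 279? ✓; end 215 < 231? ✓ → yes.
R: start 132 < 279? ✓; end 160 < 231? ✓ → yes.
U: start 109 < 279? ✓; end 127 < 231? ✓ → yes.
V: start 162 < 279? ✓; end 222 < 231? ✓ → yes.
W: start 164 < 279? ✓; end 339 < 231? ✗ → no.
Result: J, N, R, U, V.

J, N, R, U, V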